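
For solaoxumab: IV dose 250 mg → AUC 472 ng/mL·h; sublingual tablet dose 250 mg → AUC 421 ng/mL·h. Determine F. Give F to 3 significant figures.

F = (AUC_ev / D_ev) / (AUC_iv / D_iv)
  = (421/250) / (472/250)
  = 1.684 / 1.888 = 0.8919

F = 0.892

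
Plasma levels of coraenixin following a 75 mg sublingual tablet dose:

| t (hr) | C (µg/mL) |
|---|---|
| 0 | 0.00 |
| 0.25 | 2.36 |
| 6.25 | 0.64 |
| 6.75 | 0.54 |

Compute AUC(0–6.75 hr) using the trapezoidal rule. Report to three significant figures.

AUC = 9.59 µg/mL·hr

Trapezoidal AUC_0→6.75:
  [0→0.25]: (0.00+2.36)/2 × 0.25 = 0.295
  [0.25→6.25]: (2.36+0.64)/2 × 6 = 9.0
  [6.25→6.75]: (0.64+0.54)/2 × 0.5 = 0.295
  Sum = 9.59 µg/mL·hr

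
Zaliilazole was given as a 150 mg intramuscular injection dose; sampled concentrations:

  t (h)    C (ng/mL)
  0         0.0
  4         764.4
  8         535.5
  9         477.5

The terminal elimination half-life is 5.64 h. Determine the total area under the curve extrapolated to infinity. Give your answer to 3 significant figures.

Trapezoidal AUC_0→9:
  [0→4]: (0.0+764.4)/2 × 4 = 1528.8
  [4→8]: (764.4+535.5)/2 × 4 = 2599.8
  [8→9]: (535.5+477.5)/2 × 1 = 506.5
  Sum = 4635.1 ng/mL·h
k_e = ln2 / t½ = 0.693147 / 5.64 = 0.1229 h^-1
Extrapolated tail: C_last / k_e = 477.5 / 0.1229 = 3885.273
AUC_0→∞ = 4635.1 + 3885.273 = 8520.373 ng/mL·h

AUC = 8520 ng/mL·h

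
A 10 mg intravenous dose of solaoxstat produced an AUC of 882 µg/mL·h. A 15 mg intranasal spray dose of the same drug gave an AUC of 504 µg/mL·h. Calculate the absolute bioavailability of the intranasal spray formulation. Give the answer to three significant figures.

F = (AUC_ev / D_ev) / (AUC_iv / D_iv)
  = (504/15) / (882/10)
  = 33.6 / 88.2 = 0.3810

F = 0.381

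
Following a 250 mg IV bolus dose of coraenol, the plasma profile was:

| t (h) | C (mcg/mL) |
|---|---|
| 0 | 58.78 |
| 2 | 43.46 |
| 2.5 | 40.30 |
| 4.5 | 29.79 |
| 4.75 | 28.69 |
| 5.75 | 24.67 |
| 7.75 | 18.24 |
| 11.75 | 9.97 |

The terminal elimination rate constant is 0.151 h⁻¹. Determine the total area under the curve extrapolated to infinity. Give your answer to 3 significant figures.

Trapezoidal AUC_0→11.75:
  [0→2]: (58.78+43.46)/2 × 2 = 102.24
  [2→2.5]: (43.46+40.30)/2 × 0.5 = 20.94
  [2.5→4.5]: (40.30+29.79)/2 × 2 = 70.09
  [4.5→4.75]: (29.79+28.69)/2 × 0.25 = 7.31
  [4.75→5.75]: (28.69+24.67)/2 × 1 = 26.68
  [5.75→7.75]: (24.67+18.24)/2 × 2 = 42.91
  [7.75→11.75]: (18.24+9.97)/2 × 4 = 56.42
  Sum = 326.59 mcg/mL·h
Extrapolated tail: C_last / k_e = 9.97 / 0.151 = 66.026
AUC_0→∞ = 326.59 + 66.026 = 392.616 mcg/mL·h

AUC = 393 mcg/mL·h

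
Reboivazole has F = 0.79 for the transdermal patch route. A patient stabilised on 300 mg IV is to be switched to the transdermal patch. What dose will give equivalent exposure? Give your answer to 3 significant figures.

D_transdermal = 380 mg

For equal systemic exposure: F × D_ev = D_iv
D_ev = D_iv / F = 300 / 0.79 = 379.747 mg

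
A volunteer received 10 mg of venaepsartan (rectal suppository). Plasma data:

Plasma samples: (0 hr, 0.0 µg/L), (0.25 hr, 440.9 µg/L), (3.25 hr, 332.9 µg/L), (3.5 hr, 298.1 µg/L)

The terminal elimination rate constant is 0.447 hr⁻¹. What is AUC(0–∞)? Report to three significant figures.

AUC = 1960 µg/L·hr

Trapezoidal AUC_0→3.5:
  [0→0.25]: (0.0+440.9)/2 × 0.25 = 55.1125
  [0.25→3.25]: (440.9+332.9)/2 × 3 = 1160.7
  [3.25→3.5]: (332.9+298.1)/2 × 0.25 = 78.875
  Sum = 1294.6875 µg/L·hr
Extrapolated tail: C_last / k_e = 298.1 / 0.447 = 666.890
AUC_0→∞ = 1294.6875 + 666.890 = 1961.5775 µg/L·hr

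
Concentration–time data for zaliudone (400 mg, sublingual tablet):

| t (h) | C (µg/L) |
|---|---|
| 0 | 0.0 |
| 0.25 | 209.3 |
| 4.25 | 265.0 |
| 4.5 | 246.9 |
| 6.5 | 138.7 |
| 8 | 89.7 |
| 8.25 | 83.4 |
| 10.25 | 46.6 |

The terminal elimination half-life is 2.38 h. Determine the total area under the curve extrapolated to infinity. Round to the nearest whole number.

Trapezoidal AUC_0→10.25:
  [0→0.25]: (0.0+209.3)/2 × 0.25 = 26.1625
  [0.25→4.25]: (209.3+265.0)/2 × 4 = 948.6
  [4.25→4.5]: (265.0+246.9)/2 × 0.25 = 63.9875
  [4.5→6.5]: (246.9+138.7)/2 × 2 = 385.6
  [6.5→8]: (138.7+89.7)/2 × 1.5 = 171.3
  [8→8.25]: (89.7+83.4)/2 × 0.25 = 21.6375
  [8.25→10.25]: (83.4+46.6)/2 × 2 = 130.0
  Sum = 1747.2875 µg/L·h
k_e = ln2 / t½ = 0.693147 / 2.38 = 0.2912 h^-1
Extrapolated tail: C_last / k_e = 46.6 / 0.2912 = 160.027
AUC_0→∞ = 1747.2875 + 160.027 = 1907.3145 µg/L·h

AUC = 1907 µg/L·h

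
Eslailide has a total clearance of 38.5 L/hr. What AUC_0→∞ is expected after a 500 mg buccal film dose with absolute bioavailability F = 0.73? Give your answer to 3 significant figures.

AUC = 9.48 mg/L·hr

AUC_0→∞ = F × Dose / CL
        = 0.73 × 500 / 38.5 = 9.48052 mg/L·hr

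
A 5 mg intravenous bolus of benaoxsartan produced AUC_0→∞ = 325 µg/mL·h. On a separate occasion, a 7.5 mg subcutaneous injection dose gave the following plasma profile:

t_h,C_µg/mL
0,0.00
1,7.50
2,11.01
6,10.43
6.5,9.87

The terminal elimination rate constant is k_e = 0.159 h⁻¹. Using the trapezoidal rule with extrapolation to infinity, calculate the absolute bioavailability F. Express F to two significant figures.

Trapezoidal AUC_0→6.5 (subcutaneous injection):
  [0→1]: (0.00+7.50)/2 × 1 = 3.75
  [1→2]: (7.50+11.01)/2 × 1 = 9.255
  [2→6]: (11.01+10.43)/2 × 4 = 42.88
  [6→6.5]: (10.43+9.87)/2 × 0.5 = 5.075
  Sum = 60.96 µg/mL·h
Tail: C_last/k_e = 9.87/0.159 = 62.075
AUC_0→∞ (subcutaneous injection) = 60.96 + 62.075 = 123.035 µg/mL·h
F = (AUC_ev/D_ev)/(AUC_iv/D_iv) = (123.035/7.5)/(325/5) = 16.4047/65 = 0.2524

F = 0.25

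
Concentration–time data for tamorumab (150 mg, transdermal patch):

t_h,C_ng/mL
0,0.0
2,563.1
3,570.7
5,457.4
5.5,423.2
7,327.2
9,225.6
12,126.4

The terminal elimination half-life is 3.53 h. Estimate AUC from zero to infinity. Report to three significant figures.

AUC = 4670 ng/mL·h

Trapezoidal AUC_0→12:
  [0→2]: (0.0+563.1)/2 × 2 = 563.1
  [2→3]: (563.1+570.7)/2 × 1 = 566.9
  [3→5]: (570.7+457.4)/2 × 2 = 1028.1
  [5→5.5]: (457.4+423.2)/2 × 0.5 = 220.15
  [5.5→7]: (423.2+327.2)/2 × 1.5 = 562.8
  [7→9]: (327.2+225.6)/2 × 2 = 552.8
  [9→12]: (225.6+126.4)/2 × 3 = 528.0
  Sum = 4021.85 ng/mL·h
k_e = ln2 / t½ = 0.693147 / 3.53 = 0.1964 h^-1
Extrapolated tail: C_last / k_e = 126.4 / 0.1964 = 643.585
AUC_0→∞ = 4021.85 + 643.585 = 4665.435 ng/mL·h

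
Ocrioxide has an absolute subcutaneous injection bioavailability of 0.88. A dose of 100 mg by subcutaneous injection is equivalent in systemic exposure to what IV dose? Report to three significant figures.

Systemic exposure from an extravascular dose = F × D_ev, so the equivalent IV dose is F × D_ev.
D_iv = F × D_ev = 0.88 × 100 = 88 mg

D_iv = 88.0 mg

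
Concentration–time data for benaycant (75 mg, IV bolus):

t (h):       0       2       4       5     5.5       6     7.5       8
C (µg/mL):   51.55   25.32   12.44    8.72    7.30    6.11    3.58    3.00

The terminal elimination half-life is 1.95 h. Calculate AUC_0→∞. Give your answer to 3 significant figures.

AUC = 150 µg/mL·h

Trapezoidal AUC_0→8:
  [0→2]: (51.55+25.32)/2 × 2 = 76.87
  [2→4]: (25.32+12.44)/2 × 2 = 37.76
  [4→5]: (12.44+8.72)/2 × 1 = 10.58
  [5→5.5]: (8.72+7.30)/2 × 0.5 = 4.005
  [5.5→6]: (7.30+6.11)/2 × 0.5 = 3.3525
  [6→7.5]: (6.11+3.58)/2 × 1.5 = 7.2675
  [7.5→8]: (3.58+3.00)/2 × 0.5 = 1.645
  Sum = 141.48 µg/mL·h
k_e = ln2 / t½ = 0.693147 / 1.95 = 0.3555 h^-1
Extrapolated tail: C_last / k_e = 3.00 / 0.3555 = 8.439
AUC_0→∞ = 141.48 + 8.439 = 149.919 µg/mL·h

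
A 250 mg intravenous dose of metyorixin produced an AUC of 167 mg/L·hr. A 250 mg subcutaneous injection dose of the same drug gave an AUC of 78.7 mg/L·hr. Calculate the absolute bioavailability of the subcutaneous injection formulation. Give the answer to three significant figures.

F = (AUC_ev / D_ev) / (AUC_iv / D_iv)
  = (78.7/250) / (167/250)
  = 0.3148 / 0.668 = 0.4713

F = 0.471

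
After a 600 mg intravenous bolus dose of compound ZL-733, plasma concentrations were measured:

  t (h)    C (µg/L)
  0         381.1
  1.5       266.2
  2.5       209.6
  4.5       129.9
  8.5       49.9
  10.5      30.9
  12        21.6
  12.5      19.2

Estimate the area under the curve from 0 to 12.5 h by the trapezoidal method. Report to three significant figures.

Trapezoidal AUC_0→12.5:
  [0→1.5]: (381.1+266.2)/2 × 1.5 = 485.475
  [1.5→2.5]: (266.2+209.6)/2 × 1 = 237.9
  [2.5→4.5]: (209.6+129.9)/2 × 2 = 339.5
  [4.5→8.5]: (129.9+49.9)/2 × 4 = 359.6
  [8.5→10.5]: (49.9+30.9)/2 × 2 = 80.8
  [10.5→12]: (30.9+21.6)/2 × 1.5 = 39.375
  [12→12.5]: (21.6+19.2)/2 × 0.5 = 10.2
  Sum = 1552.85 µg/L·h

AUC = 1550 µg/L·h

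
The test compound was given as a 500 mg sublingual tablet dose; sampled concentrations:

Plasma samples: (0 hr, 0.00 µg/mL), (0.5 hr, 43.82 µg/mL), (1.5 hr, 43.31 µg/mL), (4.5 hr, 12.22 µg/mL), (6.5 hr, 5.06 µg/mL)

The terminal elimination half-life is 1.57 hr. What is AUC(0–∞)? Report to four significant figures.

Trapezoidal AUC_0→6.5:
  [0→0.5]: (0.00+43.82)/2 × 0.5 = 10.955
  [0.5→1.5]: (43.82+43.31)/2 × 1 = 43.565
  [1.5→4.5]: (43.31+12.22)/2 × 3 = 83.295
  [4.5→6.5]: (12.22+5.06)/2 × 2 = 17.28
  Sum = 155.095 µg/mL·hr
k_e = ln2 / t½ = 0.693147 / 1.57 = 0.4415 hr^-1
Extrapolated tail: C_last / k_e = 5.06 / 0.4415 = 11.461
AUC_0→∞ = 155.095 + 11.461 = 166.556 µg/mL·hr

AUC = 166.6 µg/mL·hr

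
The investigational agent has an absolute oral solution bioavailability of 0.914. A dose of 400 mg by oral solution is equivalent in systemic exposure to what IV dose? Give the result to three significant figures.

Systemic exposure from an extravascular dose = F × D_ev, so the equivalent IV dose is F × D_ev.
D_iv = F × D_ev = 0.914 × 400 = 365.6 mg

D_iv = 366 mg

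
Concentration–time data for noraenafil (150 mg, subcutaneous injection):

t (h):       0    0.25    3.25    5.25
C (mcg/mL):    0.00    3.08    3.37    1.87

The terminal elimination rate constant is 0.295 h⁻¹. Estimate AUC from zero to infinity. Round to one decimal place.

Trapezoidal AUC_0→5.25:
  [0→0.25]: (0.00+3.08)/2 × 0.25 = 0.385
  [0.25→3.25]: (3.08+3.37)/2 × 3 = 9.675
  [3.25→5.25]: (3.37+1.87)/2 × 2 = 5.24
  Sum = 15.3 mcg/mL·h
Extrapolated tail: C_last / k_e = 1.87 / 0.295 = 6.339
AUC_0→∞ = 15.3 + 6.339 = 21.639 mcg/mL·h

AUC = 21.6 mcg/mL·h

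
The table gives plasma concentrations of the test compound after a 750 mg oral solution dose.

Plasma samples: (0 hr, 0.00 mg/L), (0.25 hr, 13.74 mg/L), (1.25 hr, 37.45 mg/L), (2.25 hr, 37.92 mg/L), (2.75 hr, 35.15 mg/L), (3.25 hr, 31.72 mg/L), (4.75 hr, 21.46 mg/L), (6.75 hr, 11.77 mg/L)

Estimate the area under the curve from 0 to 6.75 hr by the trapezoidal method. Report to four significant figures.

AUC = 173.1 mg/L·hr

Trapezoidal AUC_0→6.75:
  [0→0.25]: (0.00+13.74)/2 × 0.25 = 1.7175
  [0.25→1.25]: (13.74+37.45)/2 × 1 = 25.595
  [1.25→2.25]: (37.45+37.92)/2 × 1 = 37.685
  [2.25→2.75]: (37.92+35.15)/2 × 0.5 = 18.2675
  [2.75→3.25]: (35.15+31.72)/2 × 0.5 = 16.7175
  [3.25→4.75]: (31.72+21.46)/2 × 1.5 = 39.885
  [4.75→6.75]: (21.46+11.77)/2 × 2 = 33.23
  Sum = 173.0975 mg/L·hr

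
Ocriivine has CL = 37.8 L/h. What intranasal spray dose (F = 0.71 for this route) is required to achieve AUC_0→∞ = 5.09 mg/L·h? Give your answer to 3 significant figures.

Dose = 271 mg

Dose = CL × AUC_0→∞ / F
     = 37.8 × 5.09 / 0.71 = 270.989 mg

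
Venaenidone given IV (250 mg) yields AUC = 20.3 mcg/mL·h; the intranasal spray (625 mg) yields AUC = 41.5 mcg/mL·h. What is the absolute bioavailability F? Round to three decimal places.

F = (AUC_ev / D_ev) / (AUC_iv / D_iv)
  = (41.5/625) / (20.3/250)
  = 0.0664 / 0.0812 = 0.8177

F = 0.818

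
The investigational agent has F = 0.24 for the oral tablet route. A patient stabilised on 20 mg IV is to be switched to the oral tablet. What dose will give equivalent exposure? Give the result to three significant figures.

For equal systemic exposure: F × D_ev = D_iv
D_ev = D_iv / F = 20 / 0.24 = 83.3333 mg

D_oral = 83.3 mg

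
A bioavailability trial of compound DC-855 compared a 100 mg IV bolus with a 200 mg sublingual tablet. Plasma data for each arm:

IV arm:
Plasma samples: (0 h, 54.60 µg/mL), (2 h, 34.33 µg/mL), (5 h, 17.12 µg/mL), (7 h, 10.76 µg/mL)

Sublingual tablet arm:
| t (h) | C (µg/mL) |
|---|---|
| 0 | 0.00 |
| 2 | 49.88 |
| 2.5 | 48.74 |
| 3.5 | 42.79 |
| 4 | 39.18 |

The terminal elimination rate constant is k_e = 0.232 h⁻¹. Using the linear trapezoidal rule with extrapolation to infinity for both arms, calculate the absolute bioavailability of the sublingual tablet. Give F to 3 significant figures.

Trapezoidal AUC_0→7 (IV):
  [0→2]: (54.60+34.33)/2 × 2 = 88.93
  [2→5]: (34.33+17.12)/2 × 3 = 77.175
  [5→7]: (17.12+10.76)/2 × 2 = 27.88
  Sum = 193.985 µg/mL·h
IV tail: 10.76/0.232 = 46.379; AUC_iv,0→∞ = 193.985 + 46.379 = 240.364 µg/mL·h
Trapezoidal AUC_0→4 (sublingual tablet):
  [0→2]: (0.00+49.88)/2 × 2 = 49.88
  [2→2.5]: (49.88+48.74)/2 × 0.5 = 24.655
  [2.5→3.5]: (48.74+42.79)/2 × 1 = 45.765
  [3.5→4]: (42.79+39.18)/2 × 0.5 = 20.4925
  Sum = 140.7925 µg/mL·h
sublingual tablet tail: 39.18/0.232 = 168.879; AUC_ev,0→∞ = 140.7925 + 168.879 = 309.6715 µg/mL·h
F = (AUC_ev/D_ev)/(AUC_iv/D_iv) = (309.6715/200)/(240.364/100) = 1.5483575/2.40364 = 0.6442

F = 0.644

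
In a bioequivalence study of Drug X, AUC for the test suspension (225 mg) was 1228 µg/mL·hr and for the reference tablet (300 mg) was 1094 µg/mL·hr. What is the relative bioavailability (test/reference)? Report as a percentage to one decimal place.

F_rel = 149.7%

F_rel = (AUC_test/D_test) / (AUC_ref/D_ref)
      = (1228/225) / (1094/300)
      = 5.45778 / 3.64667 = 1.4966 = 149.66%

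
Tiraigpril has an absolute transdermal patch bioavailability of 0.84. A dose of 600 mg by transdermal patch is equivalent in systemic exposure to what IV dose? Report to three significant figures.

D_iv = 504 mg

Systemic exposure from an extravascular dose = F × D_ev, so the equivalent IV dose is F × D_ev.
D_iv = F × D_ev = 0.84 × 600 = 504 mg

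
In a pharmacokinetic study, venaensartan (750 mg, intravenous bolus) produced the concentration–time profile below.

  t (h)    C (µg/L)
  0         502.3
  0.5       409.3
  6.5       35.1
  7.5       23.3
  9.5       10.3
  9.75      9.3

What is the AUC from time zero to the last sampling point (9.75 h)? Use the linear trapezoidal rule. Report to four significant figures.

AUC = 1626 µg/L·h

Trapezoidal AUC_0→9.75:
  [0→0.5]: (502.3+409.3)/2 × 0.5 = 227.9
  [0.5→6.5]: (409.3+35.1)/2 × 6 = 1333.2
  [6.5→7.5]: (35.1+23.3)/2 × 1 = 29.2
  [7.5→9.5]: (23.3+10.3)/2 × 2 = 33.6
  [9.5→9.75]: (10.3+9.3)/2 × 0.25 = 2.45
  Sum = 1626.35 µg/L·h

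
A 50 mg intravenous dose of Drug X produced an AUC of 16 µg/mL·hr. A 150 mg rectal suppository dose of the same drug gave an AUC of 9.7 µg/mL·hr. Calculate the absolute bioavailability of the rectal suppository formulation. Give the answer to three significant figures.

F = (AUC_ev / D_ev) / (AUC_iv / D_iv)
  = (9.7/150) / (16/50)
  = 0.0646667 / 0.32 = 0.2021

F = 0.202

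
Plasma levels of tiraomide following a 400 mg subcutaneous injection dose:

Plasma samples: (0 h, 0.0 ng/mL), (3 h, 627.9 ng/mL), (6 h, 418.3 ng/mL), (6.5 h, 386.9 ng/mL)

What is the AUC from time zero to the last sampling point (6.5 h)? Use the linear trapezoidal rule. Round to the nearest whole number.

Trapezoidal AUC_0→6.5:
  [0→3]: (0.0+627.9)/2 × 3 = 941.85
  [3→6]: (627.9+418.3)/2 × 3 = 1569.3
  [6→6.5]: (418.3+386.9)/2 × 0.5 = 201.3
  Sum = 2712.45 ng/mL·h

AUC = 2712 ng/mL·h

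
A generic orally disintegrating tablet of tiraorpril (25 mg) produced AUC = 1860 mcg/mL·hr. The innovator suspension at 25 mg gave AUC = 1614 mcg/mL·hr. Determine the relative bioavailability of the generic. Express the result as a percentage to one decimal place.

F_rel = 115.2%

F_rel = (AUC_test/D_test) / (AUC_ref/D_ref)
      = (1860/25) / (1614/25)
      = 74.4 / 64.56 = 1.1524 = 115.24%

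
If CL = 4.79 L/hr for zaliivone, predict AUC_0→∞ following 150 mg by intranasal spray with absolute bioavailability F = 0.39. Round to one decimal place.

AUC = 12.2 mg/L·hr

AUC_0→∞ = F × Dose / CL
        = 0.39 × 150 / 4.79 = 12.2129 mg/L·hr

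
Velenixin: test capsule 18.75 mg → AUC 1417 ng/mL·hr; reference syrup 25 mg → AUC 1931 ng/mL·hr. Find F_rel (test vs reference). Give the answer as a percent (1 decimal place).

F_rel = (AUC_test/D_test) / (AUC_ref/D_ref)
      = (1417/18.75) / (1931/25)
      = 75.5733 / 77.24 = 0.9784 = 97.84%

F_rel = 97.8%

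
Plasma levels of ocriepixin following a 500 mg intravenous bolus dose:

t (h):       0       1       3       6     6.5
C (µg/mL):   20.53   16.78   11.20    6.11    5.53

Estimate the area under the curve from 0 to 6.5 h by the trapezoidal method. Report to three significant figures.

Trapezoidal AUC_0→6.5:
  [0→1]: (20.53+16.78)/2 × 1 = 18.655
  [1→3]: (16.78+11.20)/2 × 2 = 27.98
  [3→6]: (11.20+6.11)/2 × 3 = 25.965
  [6→6.5]: (6.11+5.53)/2 × 0.5 = 2.91
  Sum = 75.51 µg/mL·h

AUC = 75.5 µg/mL·h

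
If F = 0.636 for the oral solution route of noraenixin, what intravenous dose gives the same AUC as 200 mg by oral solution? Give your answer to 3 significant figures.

D_iv = 127 mg

Systemic exposure from an extravascular dose = F × D_ev, so the equivalent IV dose is F × D_ev.
D_iv = F × D_ev = 0.636 × 200 = 127.2 mg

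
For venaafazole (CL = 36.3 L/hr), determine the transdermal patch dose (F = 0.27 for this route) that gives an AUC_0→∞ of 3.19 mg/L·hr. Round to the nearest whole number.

Dose = 429 mg

Dose = CL × AUC_0→∞ / F
     = 36.3 × 3.19 / 0.27 = 428.878 mg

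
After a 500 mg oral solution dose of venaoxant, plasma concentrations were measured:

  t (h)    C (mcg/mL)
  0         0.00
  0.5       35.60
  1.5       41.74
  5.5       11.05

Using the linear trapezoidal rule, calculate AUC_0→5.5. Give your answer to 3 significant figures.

Trapezoidal AUC_0→5.5:
  [0→0.5]: (0.00+35.60)/2 × 0.5 = 8.9
  [0.5→1.5]: (35.60+41.74)/2 × 1 = 38.67
  [1.5→5.5]: (41.74+11.05)/2 × 4 = 105.58
  Sum = 153.15 mcg/mL·h

AUC = 153 mcg/mL·h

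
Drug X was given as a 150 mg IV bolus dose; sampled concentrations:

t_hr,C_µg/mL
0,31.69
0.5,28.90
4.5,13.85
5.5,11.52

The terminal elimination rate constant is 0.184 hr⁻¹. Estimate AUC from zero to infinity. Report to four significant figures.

AUC = 175.9 µg/mL·hr

Trapezoidal AUC_0→5.5:
  [0→0.5]: (31.69+28.90)/2 × 0.5 = 15.1475
  [0.5→4.5]: (28.90+13.85)/2 × 4 = 85.5
  [4.5→5.5]: (13.85+11.52)/2 × 1 = 12.685
  Sum = 113.3325 µg/mL·hr
Extrapolated tail: C_last / k_e = 11.52 / 0.184 = 62.609
AUC_0→∞ = 113.3325 + 62.609 = 175.9415 µg/mL·hr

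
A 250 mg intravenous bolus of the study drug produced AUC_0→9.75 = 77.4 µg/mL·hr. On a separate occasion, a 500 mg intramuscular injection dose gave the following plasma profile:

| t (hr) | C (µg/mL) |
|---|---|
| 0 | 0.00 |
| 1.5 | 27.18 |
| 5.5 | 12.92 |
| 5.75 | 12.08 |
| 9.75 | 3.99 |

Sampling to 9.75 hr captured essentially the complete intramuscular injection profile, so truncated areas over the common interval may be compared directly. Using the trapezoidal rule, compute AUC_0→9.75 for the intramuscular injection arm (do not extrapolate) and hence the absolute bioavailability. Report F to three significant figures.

F = 0.878

Trapezoidal AUC_0→9.75 (intramuscular injection):
  [0→1.5]: (0.00+27.18)/2 × 1.5 = 20.385
  [1.5→5.5]: (27.18+12.92)/2 × 4 = 80.2
  [5.5→5.75]: (12.92+12.08)/2 × 0.25 = 3.125
  [5.75→9.75]: (12.08+3.99)/2 × 4 = 32.14
  Sum = 135.85 µg/mL·hr
F = (AUC_ev/D_ev)/(AUC_iv/D_iv) = (135.85/500)/(77.4/250) = 0.2717/0.3096 = 0.8776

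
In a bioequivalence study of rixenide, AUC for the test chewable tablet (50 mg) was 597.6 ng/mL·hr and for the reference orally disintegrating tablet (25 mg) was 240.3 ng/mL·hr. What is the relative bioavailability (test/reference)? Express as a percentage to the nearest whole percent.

F_rel = 124%

F_rel = (AUC_test/D_test) / (AUC_ref/D_ref)
      = (597.6/50) / (240.3/25)
      = 11.952 / 9.612 = 1.2434 = 124.34%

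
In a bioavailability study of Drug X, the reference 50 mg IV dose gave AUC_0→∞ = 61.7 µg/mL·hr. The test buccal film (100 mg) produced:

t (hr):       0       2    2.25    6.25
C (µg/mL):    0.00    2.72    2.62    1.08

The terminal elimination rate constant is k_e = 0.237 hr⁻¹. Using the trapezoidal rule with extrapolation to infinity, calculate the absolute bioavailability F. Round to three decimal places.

F = 0.124

Trapezoidal AUC_0→6.25 (buccal film):
  [0→2]: (0.00+2.72)/2 × 2 = 2.72
  [2→2.25]: (2.72+2.62)/2 × 0.25 = 0.6675
  [2.25→6.25]: (2.62+1.08)/2 × 4 = 7.4
  Sum = 10.7875 µg/mL·hr
Tail: C_last/k_e = 1.08/0.237 = 4.557
AUC_0→∞ (buccal film) = 10.7875 + 4.557 = 15.3445 µg/mL·hr
F = (AUC_ev/D_ev)/(AUC_iv/D_iv) = (15.3445/100)/(61.7/50) = 0.153445/1.234 = 0.1243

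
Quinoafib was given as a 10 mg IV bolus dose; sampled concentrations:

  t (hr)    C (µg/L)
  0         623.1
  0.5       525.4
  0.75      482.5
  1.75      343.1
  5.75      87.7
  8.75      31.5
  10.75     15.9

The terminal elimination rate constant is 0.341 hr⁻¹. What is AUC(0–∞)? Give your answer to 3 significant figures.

AUC = 1960 µg/L·hr

Trapezoidal AUC_0→10.75:
  [0→0.5]: (623.1+525.4)/2 × 0.5 = 287.125
  [0.5→0.75]: (525.4+482.5)/2 × 0.25 = 125.9875
  [0.75→1.75]: (482.5+343.1)/2 × 1 = 412.8
  [1.75→5.75]: (343.1+87.7)/2 × 4 = 861.6
  [5.75→8.75]: (87.7+31.5)/2 × 3 = 178.8
  [8.75→10.75]: (31.5+15.9)/2 × 2 = 47.4
  Sum = 1913.7125 µg/L·hr
Extrapolated tail: C_last / k_e = 15.9 / 0.341 = 46.628
AUC_0→∞ = 1913.7125 + 46.628 = 1960.3405 µg/L·hr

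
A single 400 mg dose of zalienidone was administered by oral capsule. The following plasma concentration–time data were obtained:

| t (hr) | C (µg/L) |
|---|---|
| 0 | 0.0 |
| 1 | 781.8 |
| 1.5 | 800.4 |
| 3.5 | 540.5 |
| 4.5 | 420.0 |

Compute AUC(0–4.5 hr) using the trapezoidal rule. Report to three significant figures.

AUC = 2610 µg/L·hr

Trapezoidal AUC_0→4.5:
  [0→1]: (0.0+781.8)/2 × 1 = 390.9
  [1→1.5]: (781.8+800.4)/2 × 0.5 = 395.55
  [1.5→3.5]: (800.4+540.5)/2 × 2 = 1340.9
  [3.5→4.5]: (540.5+420.0)/2 × 1 = 480.25
  Sum = 2607.6 µg/L·hr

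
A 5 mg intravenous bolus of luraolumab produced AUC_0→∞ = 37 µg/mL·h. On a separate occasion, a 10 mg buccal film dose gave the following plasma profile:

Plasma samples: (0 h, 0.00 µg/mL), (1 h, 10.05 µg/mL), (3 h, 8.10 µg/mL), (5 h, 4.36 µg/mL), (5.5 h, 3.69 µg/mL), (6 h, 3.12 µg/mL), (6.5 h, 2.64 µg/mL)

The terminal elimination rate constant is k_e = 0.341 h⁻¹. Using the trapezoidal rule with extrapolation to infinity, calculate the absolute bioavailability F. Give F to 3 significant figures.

Trapezoidal AUC_0→6.5 (buccal film):
  [0→1]: (0.00+10.05)/2 × 1 = 5.025
  [1→3]: (10.05+8.10)/2 × 2 = 18.15
  [3→5]: (8.10+4.36)/2 × 2 = 12.46
  [5→5.5]: (4.36+3.69)/2 × 0.5 = 2.0125
  [5.5→6]: (3.69+3.12)/2 × 0.5 = 1.7025
  [6→6.5]: (3.12+2.64)/2 × 0.5 = 1.44
  Sum = 40.79 µg/mL·h
Tail: C_last/k_e = 2.64/0.341 = 7.742
AUC_0→∞ (buccal film) = 40.79 + 7.742 = 48.532 µg/mL·h
F = (AUC_ev/D_ev)/(AUC_iv/D_iv) = (48.532/10)/(37/5) = 4.8532/7.4 = 0.6558

F = 0.656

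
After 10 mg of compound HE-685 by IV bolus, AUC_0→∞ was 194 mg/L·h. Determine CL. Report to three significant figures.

CL = Dose_iv / AUC_0→∞
   = 10 / 194 = 0.0515464 L/h

CL = 0.0515 L/h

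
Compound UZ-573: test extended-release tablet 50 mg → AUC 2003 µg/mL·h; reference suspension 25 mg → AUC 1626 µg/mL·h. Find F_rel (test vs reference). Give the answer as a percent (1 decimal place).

F_rel = 61.6%

F_rel = (AUC_test/D_test) / (AUC_ref/D_ref)
      = (2003/50) / (1626/25)
      = 40.06 / 65.04 = 0.6159 = 61.59%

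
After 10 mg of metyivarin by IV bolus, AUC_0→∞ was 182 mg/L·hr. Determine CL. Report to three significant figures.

CL = Dose_iv / AUC_0→∞
   = 10 / 182 = 0.0549451 L/hr

CL = 0.0549 L/hr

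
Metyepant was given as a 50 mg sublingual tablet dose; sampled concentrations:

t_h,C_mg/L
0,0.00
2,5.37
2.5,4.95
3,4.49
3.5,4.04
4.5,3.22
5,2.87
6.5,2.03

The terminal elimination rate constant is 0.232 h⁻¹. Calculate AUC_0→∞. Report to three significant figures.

AUC = 30.0 mg/L·h

Trapezoidal AUC_0→6.5:
  [0→2]: (0.00+5.37)/2 × 2 = 5.37
  [2→2.5]: (5.37+4.95)/2 × 0.5 = 2.58
  [2.5→3]: (4.95+4.49)/2 × 0.5 = 2.36
  [3→3.5]: (4.49+4.04)/2 × 0.5 = 2.1325
  [3.5→4.5]: (4.04+3.22)/2 × 1 = 3.63
  [4.5→5]: (3.22+2.87)/2 × 0.5 = 1.5225
  [5→6.5]: (2.87+2.03)/2 × 1.5 = 3.675
  Sum = 21.27 mg/L·h
Extrapolated tail: C_last / k_e = 2.03 / 0.232 = 8.750
AUC_0→∞ = 21.27 + 8.750 = 30.02 mg/L·h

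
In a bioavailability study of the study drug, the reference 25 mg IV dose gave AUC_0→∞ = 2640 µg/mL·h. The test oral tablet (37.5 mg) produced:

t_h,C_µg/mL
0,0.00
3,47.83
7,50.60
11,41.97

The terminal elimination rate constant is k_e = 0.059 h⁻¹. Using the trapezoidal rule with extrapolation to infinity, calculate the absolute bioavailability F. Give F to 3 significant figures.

Trapezoidal AUC_0→11 (oral tablet):
  [0→3]: (0.00+47.83)/2 × 3 = 71.745
  [3→7]: (47.83+50.60)/2 × 4 = 196.86
  [7→11]: (50.60+41.97)/2 × 4 = 185.14
  Sum = 453.745 µg/mL·h
Tail: C_last/k_e = 41.97/0.059 = 711.356
AUC_0→∞ (oral tablet) = 453.745 + 711.356 = 1165.101 µg/mL·h
F = (AUC_ev/D_ev)/(AUC_iv/D_iv) = (1165.101/37.5)/(2640/25) = 31.06936/105.6 = 0.2942

F = 0.294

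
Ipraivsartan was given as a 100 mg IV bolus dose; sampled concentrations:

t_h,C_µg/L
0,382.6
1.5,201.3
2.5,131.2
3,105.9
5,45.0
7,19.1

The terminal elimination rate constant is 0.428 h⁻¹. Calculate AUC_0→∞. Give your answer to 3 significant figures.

AUC = 923 µg/L·h

Trapezoidal AUC_0→7:
  [0→1.5]: (382.6+201.3)/2 × 1.5 = 437.925
  [1.5→2.5]: (201.3+131.2)/2 × 1 = 166.25
  [2.5→3]: (131.2+105.9)/2 × 0.5 = 59.275
  [3→5]: (105.9+45.0)/2 × 2 = 150.9
  [5→7]: (45.0+19.1)/2 × 2 = 64.1
  Sum = 878.45 µg/L·h
Extrapolated tail: C_last / k_e = 19.1 / 0.428 = 44.626
AUC_0→∞ = 878.45 + 44.626 = 923.076 µg/L·h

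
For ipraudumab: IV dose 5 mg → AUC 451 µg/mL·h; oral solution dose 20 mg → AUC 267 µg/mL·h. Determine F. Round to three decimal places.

F = (AUC_ev / D_ev) / (AUC_iv / D_iv)
  = (267/20) / (451/5)
  = 13.35 / 90.2 = 0.1480

F = 0.148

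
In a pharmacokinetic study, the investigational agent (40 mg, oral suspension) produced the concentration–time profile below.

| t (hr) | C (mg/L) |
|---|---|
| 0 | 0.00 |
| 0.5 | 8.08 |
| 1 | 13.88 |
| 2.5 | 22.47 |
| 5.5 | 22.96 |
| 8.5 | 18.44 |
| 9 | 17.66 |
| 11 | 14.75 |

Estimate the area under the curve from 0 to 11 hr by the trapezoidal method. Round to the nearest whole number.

AUC = 206 mg/L·hr

Trapezoidal AUC_0→11:
  [0→0.5]: (0.00+8.08)/2 × 0.5 = 2.02
  [0.5→1]: (8.08+13.88)/2 × 0.5 = 5.49
  [1→2.5]: (13.88+22.47)/2 × 1.5 = 27.2625
  [2.5→5.5]: (22.47+22.96)/2 × 3 = 68.145
  [5.5→8.5]: (22.96+18.44)/2 × 3 = 62.1
  [8.5→9]: (18.44+17.66)/2 × 0.5 = 9.025
  [9→11]: (17.66+14.75)/2 × 2 = 32.41
  Sum = 206.4525 mg/L·hr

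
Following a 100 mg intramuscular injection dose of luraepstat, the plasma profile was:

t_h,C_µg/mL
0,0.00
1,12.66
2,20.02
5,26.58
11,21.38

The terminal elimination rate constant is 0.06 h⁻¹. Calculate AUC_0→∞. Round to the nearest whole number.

AUC = 593 µg/mL·h

Trapezoidal AUC_0→11:
  [0→1]: (0.00+12.66)/2 × 1 = 6.33
  [1→2]: (12.66+20.02)/2 × 1 = 16.34
  [2→5]: (20.02+26.58)/2 × 3 = 69.9
  [5→11]: (26.58+21.38)/2 × 6 = 143.88
  Sum = 236.45 µg/mL·h
Extrapolated tail: C_last / k_e = 21.38 / 0.06 = 356.333
AUC_0→∞ = 236.45 + 356.333 = 592.783 µg/mL·h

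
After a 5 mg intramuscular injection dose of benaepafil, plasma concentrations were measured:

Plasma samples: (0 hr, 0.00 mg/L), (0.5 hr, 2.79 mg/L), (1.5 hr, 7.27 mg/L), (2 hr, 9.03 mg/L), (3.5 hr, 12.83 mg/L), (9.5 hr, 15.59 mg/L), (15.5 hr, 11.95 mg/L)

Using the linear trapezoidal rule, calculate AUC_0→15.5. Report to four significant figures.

Trapezoidal AUC_0→15.5:
  [0→0.5]: (0.00+2.79)/2 × 0.5 = 0.6975
  [0.5→1.5]: (2.79+7.27)/2 × 1 = 5.03
  [1.5→2]: (7.27+9.03)/2 × 0.5 = 4.075
  [2→3.5]: (9.03+12.83)/2 × 1.5 = 16.395
  [3.5→9.5]: (12.83+15.59)/2 × 6 = 85.26
  [9.5→15.5]: (15.59+11.95)/2 × 6 = 82.62
  Sum = 194.0775 mg/L·hr

AUC = 194.1 mg/L·hr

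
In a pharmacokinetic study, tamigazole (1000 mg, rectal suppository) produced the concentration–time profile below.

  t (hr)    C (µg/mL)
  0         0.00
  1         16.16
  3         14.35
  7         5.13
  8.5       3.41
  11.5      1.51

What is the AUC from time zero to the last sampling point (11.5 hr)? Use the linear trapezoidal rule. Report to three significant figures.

AUC = 91.3 µg/mL·hr

Trapezoidal AUC_0→11.5:
  [0→1]: (0.00+16.16)/2 × 1 = 8.08
  [1→3]: (16.16+14.35)/2 × 2 = 30.51
  [3→7]: (14.35+5.13)/2 × 4 = 38.96
  [7→8.5]: (5.13+3.41)/2 × 1.5 = 6.405
  [8.5→11.5]: (3.41+1.51)/2 × 3 = 7.38
  Sum = 91.335 µg/mL·hr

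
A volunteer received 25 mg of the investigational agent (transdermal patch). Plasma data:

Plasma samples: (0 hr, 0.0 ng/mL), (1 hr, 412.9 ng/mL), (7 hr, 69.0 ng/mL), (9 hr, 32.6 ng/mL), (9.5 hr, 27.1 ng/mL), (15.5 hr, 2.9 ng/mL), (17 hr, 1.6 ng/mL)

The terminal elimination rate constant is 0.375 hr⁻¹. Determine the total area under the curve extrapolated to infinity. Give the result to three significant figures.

AUC = 1870 ng/mL·hr

Trapezoidal AUC_0→17:
  [0→1]: (0.0+412.9)/2 × 1 = 206.45
  [1→7]: (412.9+69.0)/2 × 6 = 1445.7
  [7→9]: (69.0+32.6)/2 × 2 = 101.6
  [9→9.5]: (32.6+27.1)/2 × 0.5 = 14.925
  [9.5→15.5]: (27.1+2.9)/2 × 6 = 90.0
  [15.5→17]: (2.9+1.6)/2 × 1.5 = 3.375
  Sum = 1862.05 ng/mL·hr
Extrapolated tail: C_last / k_e = 1.6 / 0.375 = 4.267
AUC_0→∞ = 1862.05 + 4.267 = 1866.317 ng/mL·hr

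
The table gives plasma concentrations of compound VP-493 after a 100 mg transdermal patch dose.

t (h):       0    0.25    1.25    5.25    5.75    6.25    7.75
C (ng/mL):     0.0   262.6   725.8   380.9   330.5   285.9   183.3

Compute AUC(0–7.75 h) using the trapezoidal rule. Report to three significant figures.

AUC = 3420 ng/mL·h

Trapezoidal AUC_0→7.75:
  [0→0.25]: (0.0+262.6)/2 × 0.25 = 32.825
  [0.25→1.25]: (262.6+725.8)/2 × 1 = 494.2
  [1.25→5.25]: (725.8+380.9)/2 × 4 = 2213.4
  [5.25→5.75]: (380.9+330.5)/2 × 0.5 = 177.85
  [5.75→6.25]: (330.5+285.9)/2 × 0.5 = 154.1
  [6.25→7.75]: (285.9+183.3)/2 × 1.5 = 351.9
  Sum = 3424.275 ng/mL·h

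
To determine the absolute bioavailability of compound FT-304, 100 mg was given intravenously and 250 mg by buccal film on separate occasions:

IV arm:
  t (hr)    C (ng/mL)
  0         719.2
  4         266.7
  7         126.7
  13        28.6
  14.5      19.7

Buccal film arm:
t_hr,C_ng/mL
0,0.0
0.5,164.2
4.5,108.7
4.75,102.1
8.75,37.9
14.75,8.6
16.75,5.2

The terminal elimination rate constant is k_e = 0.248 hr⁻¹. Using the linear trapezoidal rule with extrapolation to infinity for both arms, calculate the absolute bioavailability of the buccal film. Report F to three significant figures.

F = 0.136

Trapezoidal AUC_0→14.5 (IV):
  [0→4]: (719.2+266.7)/2 × 4 = 1971.8
  [4→7]: (266.7+126.7)/2 × 3 = 590.1
  [7→13]: (126.7+28.6)/2 × 6 = 465.9
  [13→14.5]: (28.6+19.7)/2 × 1.5 = 36.225
  Sum = 3064.025 ng/mL·hr
IV tail: 19.7/0.248 = 79.435; AUC_iv,0→∞ = 3064.025 + 79.435 = 3143.46 ng/mL·hr
Trapezoidal AUC_0→16.75 (buccal film):
  [0→0.5]: (0.0+164.2)/2 × 0.5 = 41.05
  [0.5→4.5]: (164.2+108.7)/2 × 4 = 545.8
  [4.5→4.75]: (108.7+102.1)/2 × 0.25 = 26.35
  [4.75→8.75]: (102.1+37.9)/2 × 4 = 280.0
  [8.75→14.75]: (37.9+8.6)/2 × 6 = 139.5
  [14.75→16.75]: (8.6+5.2)/2 × 2 = 13.8
  Sum = 1046.5 ng/mL·hr
buccal film tail: 5.2/0.248 = 20.968; AUC_ev,0→∞ = 1046.5 + 20.968 = 1067.468 ng/mL·hr
F = (AUC_ev/D_ev)/(AUC_iv/D_iv) = (1067.468/250)/(3143.46/100) = 4.269872/31.4346 = 0.1358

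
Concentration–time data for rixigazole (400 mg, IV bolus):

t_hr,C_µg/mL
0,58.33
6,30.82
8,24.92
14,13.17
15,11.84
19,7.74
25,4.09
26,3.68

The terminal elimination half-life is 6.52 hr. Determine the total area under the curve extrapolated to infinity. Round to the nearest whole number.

AUC = 563 µg/mL·hr

Trapezoidal AUC_0→26:
  [0→6]: (58.33+30.82)/2 × 6 = 267.45
  [6→8]: (30.82+24.92)/2 × 2 = 55.74
  [8→14]: (24.92+13.17)/2 × 6 = 114.27
  [14→15]: (13.17+11.84)/2 × 1 = 12.505
  [15→19]: (11.84+7.74)/2 × 4 = 39.16
  [19→25]: (7.74+4.09)/2 × 6 = 35.49
  [25→26]: (4.09+3.68)/2 × 1 = 3.885
  Sum = 528.5 µg/mL·hr
k_e = ln2 / t½ = 0.693147 / 6.52 = 0.1063 hr^-1
Extrapolated tail: C_last / k_e = 3.68 / 0.1063 = 34.619
AUC_0→∞ = 528.5 + 34.619 = 563.119 µg/mL·hr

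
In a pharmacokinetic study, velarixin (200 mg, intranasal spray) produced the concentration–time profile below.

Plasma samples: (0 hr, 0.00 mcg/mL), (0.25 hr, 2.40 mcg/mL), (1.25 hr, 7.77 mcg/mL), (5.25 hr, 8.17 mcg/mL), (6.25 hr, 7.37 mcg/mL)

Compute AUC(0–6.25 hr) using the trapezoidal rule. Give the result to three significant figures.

Trapezoidal AUC_0→6.25:
  [0→0.25]: (0.00+2.40)/2 × 0.25 = 0.3
  [0.25→1.25]: (2.40+7.77)/2 × 1 = 5.085
  [1.25→5.25]: (7.77+8.17)/2 × 4 = 31.88
  [5.25→6.25]: (8.17+7.37)/2 × 1 = 7.77
  Sum = 45.035 mcg/mL·hr

AUC = 45.0 mcg/mL·hr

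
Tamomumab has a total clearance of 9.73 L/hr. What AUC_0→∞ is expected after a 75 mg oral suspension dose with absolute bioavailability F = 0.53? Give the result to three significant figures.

AUC = 4.09 mg/L·hr

AUC_0→∞ = F × Dose / CL
        = 0.53 × 75 / 9.73 = 4.0853 mg/L·hr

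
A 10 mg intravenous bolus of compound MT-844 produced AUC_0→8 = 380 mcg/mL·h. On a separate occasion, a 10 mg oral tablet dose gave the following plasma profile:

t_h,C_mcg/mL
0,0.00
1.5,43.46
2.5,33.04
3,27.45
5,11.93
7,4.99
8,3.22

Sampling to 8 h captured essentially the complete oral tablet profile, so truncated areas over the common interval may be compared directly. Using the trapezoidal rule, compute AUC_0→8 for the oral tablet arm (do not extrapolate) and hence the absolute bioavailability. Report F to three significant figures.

Trapezoidal AUC_0→8 (oral tablet):
  [0→1.5]: (0.00+43.46)/2 × 1.5 = 32.595
  [1.5→2.5]: (43.46+33.04)/2 × 1 = 38.25
  [2.5→3]: (33.04+27.45)/2 × 0.5 = 15.1225
  [3→5]: (27.45+11.93)/2 × 2 = 39.38
  [5→7]: (11.93+4.99)/2 × 2 = 16.92
  [7→8]: (4.99+3.22)/2 × 1 = 4.105
  Sum = 146.3725 mcg/mL·h
F = (AUC_ev/D_ev)/(AUC_iv/D_iv) = (146.3725/10)/(380/10) = 14.63725/38 = 0.3852

F = 0.385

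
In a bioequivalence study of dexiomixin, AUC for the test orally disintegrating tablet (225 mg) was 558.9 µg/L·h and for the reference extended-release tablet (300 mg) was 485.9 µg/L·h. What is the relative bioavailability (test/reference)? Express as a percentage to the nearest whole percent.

F_rel = 153%

F_rel = (AUC_test/D_test) / (AUC_ref/D_ref)
      = (558.9/225) / (485.9/300)
      = 2.484 / 1.61967 = 1.5336 = 153.36%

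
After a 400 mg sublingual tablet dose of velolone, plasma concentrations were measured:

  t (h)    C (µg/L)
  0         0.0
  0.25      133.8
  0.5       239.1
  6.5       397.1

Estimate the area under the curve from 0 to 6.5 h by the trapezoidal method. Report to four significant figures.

Trapezoidal AUC_0→6.5:
  [0→0.25]: (0.0+133.8)/2 × 0.25 = 16.725
  [0.25→0.5]: (133.8+239.1)/2 × 0.25 = 46.6125
  [0.5→6.5]: (239.1+397.1)/2 × 6 = 1908.6
  Sum = 1971.9375 µg/L·h

AUC = 1972 µg/L·h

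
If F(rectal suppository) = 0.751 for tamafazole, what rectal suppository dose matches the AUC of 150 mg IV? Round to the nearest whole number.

D_rectal = 200 mg

For equal systemic exposure: F × D_ev = D_iv
D_ev = D_iv / F = 150 / 0.751 = 199.734 mg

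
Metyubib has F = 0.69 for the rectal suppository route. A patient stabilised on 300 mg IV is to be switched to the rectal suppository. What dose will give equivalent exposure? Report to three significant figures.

For equal systemic exposure: F × D_ev = D_iv
D_ev = D_iv / F = 300 / 0.69 = 434.783 mg

D_rectal = 435 mg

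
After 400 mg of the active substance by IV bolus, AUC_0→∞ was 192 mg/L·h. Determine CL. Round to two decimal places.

CL = Dose_iv / AUC_0→∞
   = 400 / 192 = 2.08333 L/h

CL = 2.08 L/h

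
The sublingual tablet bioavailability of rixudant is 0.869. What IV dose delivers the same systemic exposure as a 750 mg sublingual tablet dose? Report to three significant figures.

D_iv = 652 mg

Systemic exposure from an extravascular dose = F × D_ev, so the equivalent IV dose is F × D_ev.
D_iv = F × D_ev = 0.869 × 750 = 651.75 mg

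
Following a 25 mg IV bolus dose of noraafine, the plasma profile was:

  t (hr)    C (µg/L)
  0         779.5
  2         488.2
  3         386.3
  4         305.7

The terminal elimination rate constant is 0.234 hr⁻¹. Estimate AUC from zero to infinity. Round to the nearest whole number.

Trapezoidal AUC_0→4:
  [0→2]: (779.5+488.2)/2 × 2 = 1267.7
  [2→3]: (488.2+386.3)/2 × 1 = 437.25
  [3→4]: (386.3+305.7)/2 × 1 = 346.0
  Sum = 2050.95 µg/L·hr
Extrapolated tail: C_last / k_e = 305.7 / 0.234 = 1306.410
AUC_0→∞ = 2050.95 + 1306.410 = 3357.36 µg/L·hr

AUC = 3357 µg/L·hr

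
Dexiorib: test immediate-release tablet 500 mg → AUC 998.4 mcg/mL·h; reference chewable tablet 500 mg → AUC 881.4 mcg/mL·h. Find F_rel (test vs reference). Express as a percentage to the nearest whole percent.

F_rel = 113%

F_rel = (AUC_test/D_test) / (AUC_ref/D_ref)
      = (998.4/500) / (881.4/500)
      = 1.9968 / 1.7628 = 1.1327 = 113.27%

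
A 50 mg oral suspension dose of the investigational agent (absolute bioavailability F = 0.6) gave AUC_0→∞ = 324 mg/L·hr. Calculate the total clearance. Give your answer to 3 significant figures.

CL = 0.0926 L/hr

CL = F × Dose / AUC_0→∞
   = 0.6 × 50 / 324 = 0.0925926 L/hr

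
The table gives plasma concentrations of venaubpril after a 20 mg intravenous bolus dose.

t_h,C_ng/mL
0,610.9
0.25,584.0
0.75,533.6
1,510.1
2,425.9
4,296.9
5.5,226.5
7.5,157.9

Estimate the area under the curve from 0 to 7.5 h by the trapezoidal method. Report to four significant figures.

AUC = 2527 ng/mL·h

Trapezoidal AUC_0→7.5:
  [0→0.25]: (610.9+584.0)/2 × 0.25 = 149.3625
  [0.25→0.75]: (584.0+533.6)/2 × 0.5 = 279.4
  [0.75→1]: (533.6+510.1)/2 × 0.25 = 130.4625
  [1→2]: (510.1+425.9)/2 × 1 = 468.0
  [2→4]: (425.9+296.9)/2 × 2 = 722.8
  [4→5.5]: (296.9+226.5)/2 × 1.5 = 392.55
  [5.5→7.5]: (226.5+157.9)/2 × 2 = 384.4
  Sum = 2526.975 ng/mL·h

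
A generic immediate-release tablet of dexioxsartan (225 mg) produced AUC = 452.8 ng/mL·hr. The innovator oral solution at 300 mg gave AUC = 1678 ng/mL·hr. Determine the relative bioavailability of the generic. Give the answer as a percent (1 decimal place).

F_rel = 36.0%

F_rel = (AUC_test/D_test) / (AUC_ref/D_ref)
      = (452.8/225) / (1678/300)
      = 2.01244 / 5.59333 = 0.3598 = 35.98%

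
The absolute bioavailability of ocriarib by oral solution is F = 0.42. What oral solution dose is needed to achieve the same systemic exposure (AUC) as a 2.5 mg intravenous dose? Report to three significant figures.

D_oral = 5.95 mg

For equal systemic exposure: F × D_ev = D_iv
D_ev = D_iv / F = 2.5 / 0.42 = 5.95238 mg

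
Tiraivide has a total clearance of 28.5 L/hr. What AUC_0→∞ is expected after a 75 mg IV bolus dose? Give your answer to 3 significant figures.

AUC = 2.63 mg/L·hr

AUC_0→∞ = Dose_iv / CL
        = 75 / 28.5 = 2.63158 mg/L·hr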